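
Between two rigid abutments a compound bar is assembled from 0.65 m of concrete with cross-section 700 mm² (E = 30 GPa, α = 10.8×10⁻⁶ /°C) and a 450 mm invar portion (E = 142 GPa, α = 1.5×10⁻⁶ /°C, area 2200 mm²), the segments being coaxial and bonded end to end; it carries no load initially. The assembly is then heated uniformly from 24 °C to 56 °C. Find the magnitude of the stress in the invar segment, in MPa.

Free thermal expansion of the whole bar: Σ αᵢΔT Lᵢ = 10.8×10⁻⁶×32×650 + 1.5×10⁻⁶×32×450 = 0.2462 mm.
Since the ends are fixed, an axial force P builds up, equal in every segment, with P · Σ Lᵢ/(AᵢEᵢ) = δ_free.
Σ Lᵢ/(AᵢEᵢ) = 650/(700×30×10³) + 450/(2200×142×10³) = 3.239×10⁻⁵ mm/N.
Hence P = δ_free / Σ(L/AE) = 0.2462/3.239×10⁻⁵ = 7.602 kN (compressive).
σ_{invar} = P / A = 7602 / 2200 = 3.455 MPa.

σ ≈ 3.46 MPa (compressive)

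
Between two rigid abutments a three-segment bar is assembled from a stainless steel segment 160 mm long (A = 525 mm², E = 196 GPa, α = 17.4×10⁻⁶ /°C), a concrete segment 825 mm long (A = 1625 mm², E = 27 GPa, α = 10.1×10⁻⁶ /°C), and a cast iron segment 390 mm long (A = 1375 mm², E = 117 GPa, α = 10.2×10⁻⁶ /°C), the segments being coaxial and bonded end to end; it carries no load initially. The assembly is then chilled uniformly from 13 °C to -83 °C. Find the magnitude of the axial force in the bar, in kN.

With the walls removed the bar would change length by δ_free = Σ αᵢΔT Lᵢ = 17.4×10⁻⁶×96×160 + 10.1×10⁻⁶×96×825 + 10.2×10⁻⁶×96×390 = 1.449 mm.
The rigid supports impose zero overall length change; the single axial force P common to all segments must satisfy P Σ Lᵢ/(AᵢEᵢ) = δ_free.
Σ Lᵢ/(AᵢEᵢ) = 160/(525×196×10³) + 825/(1625×27×10³) + 390/(1375×117×10³) = 2.278×10⁻⁵ mm/N.
So P = 1.449 / 2.278×10⁻⁵ = 63.6 kN, tensile.

P ≈ 63.6 kN (tensile)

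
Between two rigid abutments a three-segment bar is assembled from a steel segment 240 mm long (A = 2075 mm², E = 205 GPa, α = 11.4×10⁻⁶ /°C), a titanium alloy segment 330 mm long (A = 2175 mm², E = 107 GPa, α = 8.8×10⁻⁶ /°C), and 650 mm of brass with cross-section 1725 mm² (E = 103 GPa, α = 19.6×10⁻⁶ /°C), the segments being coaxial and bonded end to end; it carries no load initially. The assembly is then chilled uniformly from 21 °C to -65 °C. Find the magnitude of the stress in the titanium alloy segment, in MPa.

σ ≈ 129 MPa (tensile)

Free thermal contraction of the whole bar: Σ αᵢΔT Lᵢ = 11.4×10⁻⁶×86×240 + 8.8×10⁻⁶×86×330 + 19.6×10⁻⁶×86×650 = 1.581 mm.
The rigid supports impose zero overall length change; the single axial force P common to all segments must satisfy P Σ Lᵢ/(AᵢEᵢ) = δ_free.
Σ Lᵢ/(AᵢEᵢ) = 240/(2075×205×10³) + 330/(2175×107×10³) + 650/(1725×103×10³) = 5.641×10⁻⁶ mm/N.
So P = 1.581 / 5.641×10⁻⁶ = 280.2 kN, tensile.
σ_{titanium alloy} = P / A = 280200 / 2175 = 128.8 MPa.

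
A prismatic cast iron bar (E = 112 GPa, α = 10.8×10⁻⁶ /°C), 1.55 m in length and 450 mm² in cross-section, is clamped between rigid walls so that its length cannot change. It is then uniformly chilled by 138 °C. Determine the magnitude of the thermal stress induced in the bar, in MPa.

σ ≈ 167 MPa (tensile)

With length fixed, the mechanical strain must cancel the thermal strain αΔT = 10.8×10⁻⁶ × 138 = 1490.4×10⁻⁶.
Hence σ = E·αΔT = 112×10³ × 1490.4×10⁻⁶ = 166.9 MPa, tensile.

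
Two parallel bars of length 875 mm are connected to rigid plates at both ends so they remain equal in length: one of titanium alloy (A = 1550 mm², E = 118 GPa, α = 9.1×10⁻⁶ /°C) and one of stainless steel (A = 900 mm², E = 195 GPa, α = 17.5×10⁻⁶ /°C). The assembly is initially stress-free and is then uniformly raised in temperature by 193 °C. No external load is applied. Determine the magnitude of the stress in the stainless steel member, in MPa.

σ ≈ 161 MPa (compressive)

Equilibrium of a rigid end plate with no external load gives equal and opposite internal forces ±P in the two members. Since α_{stainless steel} > α_{titanium alloy}, heating drives the stainless steel into compression and the titanium alloy into tension.
Setting the final lengths equal and cancelling L: (α₁ − α₂)ΔT = P/(A₁E₁) + P/(A₂E₂).
|α₁ − α₂|·ΔT = 8.4×10⁻⁶ × 193 = 0.001621.
1/(A₁E₁) + 1/(A₂E₂) = 1/(1550×118×10³) + 1/(900×195×10³) = 1.117×10⁻⁸ N⁻¹.
P = 0.001621 / 1.117×10⁻⁸ = 145200 N = 145.2 kN.
σ_{stainless steel} = P/A₂ = 145200/900 = 161.3 MPa, compressive.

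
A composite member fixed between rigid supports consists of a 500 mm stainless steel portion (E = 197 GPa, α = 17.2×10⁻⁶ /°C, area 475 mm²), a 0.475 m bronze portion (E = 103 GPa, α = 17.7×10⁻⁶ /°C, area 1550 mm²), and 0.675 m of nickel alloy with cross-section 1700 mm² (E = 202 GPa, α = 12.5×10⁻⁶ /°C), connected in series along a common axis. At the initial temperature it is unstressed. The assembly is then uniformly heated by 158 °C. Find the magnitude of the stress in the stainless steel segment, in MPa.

If the supports were absent, the total length change would be Σ αᵢΔT Lᵢ = 17.2×10⁻⁶×158×500 + 17.7×10⁻⁶×158×475 + 12.5×10⁻⁶×158×675 = 4.02 mm.
Since the ends are fixed, an axial force P builds up, equal in every segment, with P · Σ Lᵢ/(AᵢEᵢ) = δ_free.
The series flexibility is Σ Lᵢ/(AᵢEᵢ) = 500/(475×197×10³) + 475/(1550×103×10³) + 675/(1700×202×10³) = 1.028×10⁻⁵ mm/N.
P = 4.02 / 1.028×10⁻⁵ = 390900 N = 390.9 kN, compressive.
σ_{stainless steel} = P / A = 390900 / 475 = 823 MPa.

σ ≈ 823 MPa (compressive)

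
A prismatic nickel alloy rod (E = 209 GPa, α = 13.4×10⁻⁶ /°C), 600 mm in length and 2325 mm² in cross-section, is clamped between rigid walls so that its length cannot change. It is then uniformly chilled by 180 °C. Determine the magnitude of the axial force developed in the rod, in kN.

The ends cannot move, so σ = EαΔT = 209×10³ × 13.4×10⁻⁶ × 180 = 504.1 MPa.
Axial force P = σA = 504.1 × 2325 = 1.172×10⁶ N = 1172 kN, tensile.

P ≈ 1170 kN (tensile)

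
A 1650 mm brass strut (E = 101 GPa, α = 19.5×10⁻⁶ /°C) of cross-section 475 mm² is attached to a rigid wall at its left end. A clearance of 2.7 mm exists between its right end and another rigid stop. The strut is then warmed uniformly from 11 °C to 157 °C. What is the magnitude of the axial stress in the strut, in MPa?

σ ≈ 122 MPa (compressive)

Unrestrained expansion: δ_free = αΔT L = 19.5×10⁻⁶ × 146 × 1650 = 4.698 mm.
The gap closes (δ_free > 2.7 mm) and the wall then resists a further 4.698 − 2.7 = 1.998 mm of expansion.
Compatibility: PL/(AE) = 1.998 mm, so σ = P/A = E × (1.998/1650) = 122.3 MPa.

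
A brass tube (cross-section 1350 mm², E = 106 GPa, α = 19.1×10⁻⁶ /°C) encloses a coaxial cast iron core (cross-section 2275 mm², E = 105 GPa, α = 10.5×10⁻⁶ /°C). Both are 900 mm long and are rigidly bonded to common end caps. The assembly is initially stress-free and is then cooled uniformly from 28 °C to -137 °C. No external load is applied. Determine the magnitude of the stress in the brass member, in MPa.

Equilibrium of a rigid end plate with no external load gives equal and opposite internal forces ±P in the two members. Since α_{brass} > α_{cast iron}, cooling drives the brass into tension and the cast iron into compression.
Setting the final lengths equal and cancelling L: (α₁ − α₂)ΔT = P/(A₁E₁) + P/(A₂E₂).
|α₁ − α₂|·ΔT = 8.6×10⁻⁶ × 165 = 0.001419.
1/(A₁E₁) + 1/(A₂E₂) = 1/(1350×106×10³) + 1/(2275×105×10³) = 1.117×10⁻⁸ N⁻¹.
P = 0.001419 / 1.117×10⁻⁸ = 127000 N = 127 kN.
σ_{brass} = P/A₁ = 127000/1350 = 94.06 MPa, tensile.

σ ≈ 94.1 MPa (tensile)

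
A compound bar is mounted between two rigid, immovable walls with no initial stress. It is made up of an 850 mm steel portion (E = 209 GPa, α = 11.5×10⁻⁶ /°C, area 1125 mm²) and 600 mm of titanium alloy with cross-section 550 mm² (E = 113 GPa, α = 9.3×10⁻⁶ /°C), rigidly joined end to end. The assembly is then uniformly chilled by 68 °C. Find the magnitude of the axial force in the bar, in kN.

With the walls removed the bar would change length by δ_free = Σ αᵢΔT Lᵢ = 11.5×10⁻⁶×68×850 + 9.3×10⁻⁶×68×600 = 1.044 mm.
The walls prevent any net length change, so an axial force P (same in every segment) develops. Compatibility: P · Σ Lᵢ/(AᵢEᵢ) = δ_free.
The series flexibility is Σ Lᵢ/(AᵢEᵢ) = 850/(1125×209×10³) + 600/(550×113×10³) = 1.327×10⁻⁵ mm/N.
P = 1.044 / 1.327×10⁻⁵ = 78690 N = 78.69 kN, tensile.

P ≈ 78.7 kN (tensile)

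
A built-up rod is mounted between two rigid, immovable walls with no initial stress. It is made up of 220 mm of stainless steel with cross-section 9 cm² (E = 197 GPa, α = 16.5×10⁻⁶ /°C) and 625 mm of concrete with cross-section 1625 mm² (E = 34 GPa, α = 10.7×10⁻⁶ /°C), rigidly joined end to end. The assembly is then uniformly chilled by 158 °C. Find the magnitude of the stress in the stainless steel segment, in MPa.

σ ≈ 144 MPa (tensile)

Free thermal contraction of the whole bar: Σ αᵢΔT Lᵢ = 16.5×10⁻⁶×158×220 + 10.7×10⁻⁶×158×625 = 1.63 mm.
The walls prevent any net length change, so an axial force P (same in every segment) develops. Compatibility: P · Σ Lᵢ/(AᵢEᵢ) = δ_free.
Σ Lᵢ/(AᵢEᵢ) = 220/(900×197×10³) + 625/(1625×34×10³) = 1.255×10⁻⁵ mm/N.
P = 1.63 / 1.255×10⁻⁵ = 129900 N = 129.9 kN, tensile.
σ_{stainless steel} = P / A = 129900 / 900 = 144.3 MPa.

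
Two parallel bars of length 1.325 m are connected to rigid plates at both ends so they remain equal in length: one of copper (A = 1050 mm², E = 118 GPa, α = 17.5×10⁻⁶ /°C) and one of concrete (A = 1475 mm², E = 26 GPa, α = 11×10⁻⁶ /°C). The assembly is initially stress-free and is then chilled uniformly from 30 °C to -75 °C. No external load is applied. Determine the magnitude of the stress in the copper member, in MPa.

The copper has the larger α, so on cooling it would change length more than the concrete if both were free. The rigid plates force a common final length, so the copper is put into tension and the concrete into compression, with equal and opposite forces P (no external load).
Setting the final lengths equal and cancelling L: (α₁ − α₂)ΔT = P/(A₁E₁) + P/(A₂E₂).
|α₁ − α₂|·ΔT = 6.5×10⁻⁶ × 105 = 0.0006825.
1/(A₁E₁) + 1/(A₂E₂) = 1/(1050×118×10³) + 1/(1475×26×10³) = 3.415×10⁻⁸ N⁻¹.
P = 0.0006825 / 3.415×10⁻⁸ = 19990 N = 19.99 kN.
σ_{copper} = P/A₁ = 19990/1050 = 19.04 MPa, tensile.

σ ≈ 19 MPa (tensile)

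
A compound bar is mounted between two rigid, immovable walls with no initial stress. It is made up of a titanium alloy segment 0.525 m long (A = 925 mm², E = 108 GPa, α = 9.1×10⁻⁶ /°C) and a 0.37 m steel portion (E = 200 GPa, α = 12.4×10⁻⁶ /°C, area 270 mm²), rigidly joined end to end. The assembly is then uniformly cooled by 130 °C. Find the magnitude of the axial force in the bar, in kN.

P ≈ 101 kN (tensile)

With the walls removed the bar would change length by δ_free = Σ αᵢΔT Lᵢ = 9.1×10⁻⁶×130×525 + 12.4×10⁻⁶×130×370 = 1.218 mm.
The walls prevent any net length change, so an axial force P (same in every segment) develops. Compatibility: P · Σ Lᵢ/(AᵢEᵢ) = δ_free.
The series flexibility is Σ Lᵢ/(AᵢEᵢ) = 525/(925×108×10³) + 370/(270×200×10³) = 1.211×10⁻⁵ mm/N.
Hence P = δ_free / Σ(L/AE) = 1.218/1.211×10⁻⁵ = 100.6 kN (tensile).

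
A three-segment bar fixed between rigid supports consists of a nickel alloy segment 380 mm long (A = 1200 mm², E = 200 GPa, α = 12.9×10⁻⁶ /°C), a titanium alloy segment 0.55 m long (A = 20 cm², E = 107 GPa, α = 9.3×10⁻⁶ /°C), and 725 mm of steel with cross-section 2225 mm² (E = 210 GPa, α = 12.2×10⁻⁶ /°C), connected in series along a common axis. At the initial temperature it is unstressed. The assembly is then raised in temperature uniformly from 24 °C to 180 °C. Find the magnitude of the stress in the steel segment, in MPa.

σ ≈ 232 MPa (compressive)

If the supports were absent, the total length change would be Σ αᵢΔT Lᵢ = 12.9×10⁻⁶×156×380 + 9.3×10⁻⁶×156×550 + 12.2×10⁻⁶×156×725 = 2.942 mm.
The walls prevent any net length change, so an axial force P (same in every segment) develops. Compatibility: P · Σ Lᵢ/(AᵢEᵢ) = δ_free.
Σ Lᵢ/(AᵢEᵢ) = 380/(1200×200×10³) + 550/(2000×107×10³) + 725/(2225×210×10³) = 5.705×10⁻⁶ mm/N.
So P = 2.942 / 5.705×10⁻⁶ = 515.8 kN, compressive.
σ_{steel} = P / A = 515800 / 2225 = 231.8 MPa.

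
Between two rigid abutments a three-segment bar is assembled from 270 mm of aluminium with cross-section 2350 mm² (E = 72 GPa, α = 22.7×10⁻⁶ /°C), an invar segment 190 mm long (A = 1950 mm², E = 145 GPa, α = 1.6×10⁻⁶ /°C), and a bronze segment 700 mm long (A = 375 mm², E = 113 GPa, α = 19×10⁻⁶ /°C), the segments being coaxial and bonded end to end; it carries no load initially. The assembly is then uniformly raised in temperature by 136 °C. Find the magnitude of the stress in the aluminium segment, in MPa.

σ ≈ 60.8 MPa (compressive)

If the supports were absent, the total length change would be Σ αᵢΔT Lᵢ = 22.7×10⁻⁶×136×270 + 1.6×10⁻⁶×136×190 + 19×10⁻⁶×136×700 = 2.684 mm.
Since the ends are fixed, an axial force P builds up, equal in every segment, with P · Σ Lᵢ/(AᵢEᵢ) = δ_free.
Σ Lᵢ/(AᵢEᵢ) = 270/(2350×72×10³) + 190/(1950×145×10³) + 700/(375×113×10³) = 1.879×10⁻⁵ mm/N.
P = 2.684 / 1.879×10⁻⁵ = 142800 N = 142.8 kN, compressive.
σ_{aluminium} = P / A = 142800 / 2350 = 60.79 MPa.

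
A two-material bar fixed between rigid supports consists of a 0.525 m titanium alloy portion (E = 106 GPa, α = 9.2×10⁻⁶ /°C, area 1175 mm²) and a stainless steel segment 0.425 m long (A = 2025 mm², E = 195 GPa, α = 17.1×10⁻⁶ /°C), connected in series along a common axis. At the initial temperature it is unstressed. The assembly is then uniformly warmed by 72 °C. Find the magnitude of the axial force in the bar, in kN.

P ≈ 165 kN (compressive)

Free thermal expansion of the whole bar: Σ αᵢΔT Lᵢ = 9.2×10⁻⁶×72×525 + 17.1×10⁻⁶×72×425 = 0.871 mm.
The walls prevent any net length change, so an axial force P (same in every segment) develops. Compatibility: P · Σ Lᵢ/(AᵢEᵢ) = δ_free.
The series flexibility is Σ Lᵢ/(AᵢEᵢ) = 525/(1175×106×10³) + 425/(2025×195×10³) = 5.291×10⁻⁶ mm/N.
P = 0.871 / 5.291×10⁻⁶ = 164600 N = 164.6 kN, compressive.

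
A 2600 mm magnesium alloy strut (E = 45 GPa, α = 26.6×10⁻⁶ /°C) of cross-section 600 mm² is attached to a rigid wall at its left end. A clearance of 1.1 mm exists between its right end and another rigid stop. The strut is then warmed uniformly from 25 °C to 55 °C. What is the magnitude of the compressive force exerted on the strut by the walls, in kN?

If the wall were absent the strut would grow by αΔT L = 26.6×10⁻⁶ × 30 × 2600 = 2.075 mm.
After closing the 1.1 mm clearance, 2.075 − 1.1 = 0.9748 mm of expansion remains to be suppressed by the wall.
Compatibility: PL/(AE) = 0.9748 mm, so σ = P/A = E × (0.9748/2600) = 16.87 MPa.
Force on the wall = σA = 16.87 × 600 mm² = 10.12 kN.

P ≈ 10.1 kN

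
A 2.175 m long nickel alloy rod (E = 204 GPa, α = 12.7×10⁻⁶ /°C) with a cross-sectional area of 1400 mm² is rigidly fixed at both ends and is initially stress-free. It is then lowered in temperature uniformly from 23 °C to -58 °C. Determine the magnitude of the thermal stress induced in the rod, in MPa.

Because both ends are immovable the net strain is zero, and the suppressed thermal strain is αΔT = 12.7×10⁻⁶ × 81 = 1028.7×10⁻⁶.
The stress required to suppress this strain is σ = Eε = 204×10³ × 1028.7×10⁻⁶ = 209.9 MPa, tensile since the rod is trying to contract.

σ ≈ 210 MPa (tensile)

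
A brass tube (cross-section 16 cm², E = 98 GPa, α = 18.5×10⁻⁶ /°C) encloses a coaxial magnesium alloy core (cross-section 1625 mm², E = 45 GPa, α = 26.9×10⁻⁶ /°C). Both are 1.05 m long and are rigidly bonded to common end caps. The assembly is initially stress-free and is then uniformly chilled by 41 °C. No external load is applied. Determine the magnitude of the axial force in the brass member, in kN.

P ≈ 17.2 kN (compressive in the brass)

The magnesium alloy has the larger α, so on cooling it would change length more than the brass if both were free. The rigid plates force a common final length, so the magnesium alloy is put into tension and the brass into compression, with equal and opposite forces P (no external load).
Setting the final lengths equal and cancelling L: (α₁ − α₂)ΔT = P/(A₁E₁) + P/(A₂E₂).
|α₁ − α₂|·ΔT = 8.4×10⁻⁶ × 41 = 0.0003444.
1/(A₁E₁) + 1/(A₂E₂) = 1/(1600×98×10³) + 1/(1625×45×10³) = 2.005×10⁻⁸ N⁻¹.
So P = 0.0003444 / 2.005×10⁻⁸ = 17.17 kN.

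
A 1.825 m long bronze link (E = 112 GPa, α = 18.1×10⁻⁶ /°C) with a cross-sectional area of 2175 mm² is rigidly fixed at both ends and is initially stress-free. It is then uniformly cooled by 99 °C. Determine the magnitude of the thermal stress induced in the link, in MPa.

σ ≈ 201 MPa (tensile)

Because both ends are immovable the net strain is zero, and the suppressed thermal strain is αΔT = 18.1×10⁻⁶ × 99 = 1791.9×10⁻⁶.
Hence σ = E·αΔT = 112×10³ × 1791.9×10⁻⁶ = 200.7 MPa, tensile.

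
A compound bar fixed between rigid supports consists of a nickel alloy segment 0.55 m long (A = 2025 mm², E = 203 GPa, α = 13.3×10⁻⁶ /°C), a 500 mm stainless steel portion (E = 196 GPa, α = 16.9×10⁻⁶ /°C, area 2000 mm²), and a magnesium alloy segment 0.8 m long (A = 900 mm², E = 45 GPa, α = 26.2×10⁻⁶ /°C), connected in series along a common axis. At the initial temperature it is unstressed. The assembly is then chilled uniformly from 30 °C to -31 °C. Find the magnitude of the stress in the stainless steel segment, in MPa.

σ ≈ 50.1 MPa (tensile)

If the supports were absent, the total length change would be Σ αᵢΔT Lᵢ = 13.3×10⁻⁶×61×550 + 16.9×10⁻⁶×61×500 + 26.2×10⁻⁶×61×800 = 2.24 mm.
Since the ends are fixed, an axial force P builds up, equal in every segment, with P · Σ Lᵢ/(AᵢEᵢ) = δ_free.
The series flexibility is Σ Lᵢ/(AᵢEᵢ) = 550/(2025×203×10³) + 500/(2000×196×10³) + 800/(900×45×10³) = 2.237×10⁻⁵ mm/N.
Hence P = δ_free / Σ(L/AE) = 2.24/2.237×10⁻⁵ = 100.2 kN (tensile).
σ_{stainless steel} = P / A = 100200 / 2000 = 50.08 MPa.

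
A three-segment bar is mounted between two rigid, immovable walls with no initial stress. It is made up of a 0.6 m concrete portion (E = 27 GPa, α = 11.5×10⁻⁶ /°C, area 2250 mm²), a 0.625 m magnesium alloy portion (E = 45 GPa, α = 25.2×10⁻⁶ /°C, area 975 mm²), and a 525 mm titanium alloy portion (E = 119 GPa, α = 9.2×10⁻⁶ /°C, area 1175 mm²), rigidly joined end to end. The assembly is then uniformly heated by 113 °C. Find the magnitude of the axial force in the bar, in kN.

With the walls removed the bar would change length by δ_free = Σ αᵢΔT Lᵢ = 11.5×10⁻⁶×113×600 + 25.2×10⁻⁶×113×625 + 9.2×10⁻⁶×113×525 = 3.105 mm.
Since the ends are fixed, an axial force P builds up, equal in every segment, with P · Σ Lᵢ/(AᵢEᵢ) = δ_free.
Σ Lᵢ/(AᵢEᵢ) = 600/(2250×27×10³) + 625/(975×45×10³) + 525/(1175×119×10³) = 2.788×10⁻⁵ mm/N.
Hence P = δ_free / Σ(L/AE) = 3.105/2.788×10⁻⁵ = 111.4 kN (compressive).

P ≈ 111 kN (compressive)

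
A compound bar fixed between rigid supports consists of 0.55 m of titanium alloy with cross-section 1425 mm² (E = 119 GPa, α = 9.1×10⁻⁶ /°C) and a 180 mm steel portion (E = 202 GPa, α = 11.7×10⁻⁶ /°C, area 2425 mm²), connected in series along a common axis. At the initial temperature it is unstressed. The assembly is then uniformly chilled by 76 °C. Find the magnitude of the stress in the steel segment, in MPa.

σ ≈ 61.7 MPa (tensile)

With the walls removed the bar would change length by δ_free = Σ αᵢΔT Lᵢ = 9.1×10⁻⁶×76×550 + 11.7×10⁻⁶×76×180 = 0.5404 mm.
The rigid supports impose zero overall length change; the single axial force P common to all segments must satisfy P Σ Lᵢ/(AᵢEᵢ) = δ_free.
The series flexibility is Σ Lᵢ/(AᵢEᵢ) = 550/(1425×119×10³) + 180/(2425×202×10³) = 3.611×10⁻⁶ mm/N.
So P = 0.5404 / 3.611×10⁻⁶ = 149.7 kN, tensile.
σ_{steel} = P / A = 149700 / 2425 = 61.72 MPa.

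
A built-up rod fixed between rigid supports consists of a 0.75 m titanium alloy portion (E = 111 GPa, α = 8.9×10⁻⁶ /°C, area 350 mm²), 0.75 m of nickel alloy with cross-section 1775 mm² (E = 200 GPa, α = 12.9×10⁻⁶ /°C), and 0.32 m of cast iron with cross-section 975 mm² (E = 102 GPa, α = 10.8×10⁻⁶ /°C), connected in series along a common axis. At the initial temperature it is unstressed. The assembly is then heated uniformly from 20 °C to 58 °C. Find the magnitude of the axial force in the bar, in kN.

P ≈ 30.6 kN (compressive)

If the supports were absent, the total length change would be Σ αᵢΔT Lᵢ = 8.9×10⁻⁶×38×750 + 12.9×10⁻⁶×38×750 + 10.8×10⁻⁶×38×320 = 0.7526 mm.
The walls prevent any net length change, so an axial force P (same in every segment) develops. Compatibility: P · Σ Lᵢ/(AᵢEᵢ) = δ_free.
Σ Lᵢ/(AᵢEᵢ) = 750/(350×111×10³) + 750/(1775×200×10³) + 320/(975×102×10³) = 2.464×10⁻⁵ mm/N.
P = 0.7526 / 2.464×10⁻⁵ = 30550 N = 30.55 kN, compressive.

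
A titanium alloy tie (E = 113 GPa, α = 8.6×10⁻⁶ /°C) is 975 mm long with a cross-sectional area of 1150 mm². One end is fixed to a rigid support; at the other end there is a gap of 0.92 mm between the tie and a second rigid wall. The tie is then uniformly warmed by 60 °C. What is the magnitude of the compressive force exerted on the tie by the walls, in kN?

Free thermal elongation = αΔT L = 8.6×10⁻⁶ × 60 × 975 = 0.5031 mm.
This is smaller than the 0.92 mm clearance, so the tie expands freely without reaching the stop — the stress is zero.

P ≈ 0 kN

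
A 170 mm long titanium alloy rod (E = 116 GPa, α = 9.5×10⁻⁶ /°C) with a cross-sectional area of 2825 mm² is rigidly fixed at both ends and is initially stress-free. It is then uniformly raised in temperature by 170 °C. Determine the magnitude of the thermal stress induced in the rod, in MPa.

σ ≈ 187 MPa (compressive)

With length fixed, the mechanical strain must cancel the thermal strain αΔT = 9.5×10⁻⁶ × 170 = 1615×10⁻⁶.
The stress required to suppress this strain is σ = Eε = 116×10³ × 1615×10⁻⁶ = 187.3 MPa, compressive since the rod is trying to expand.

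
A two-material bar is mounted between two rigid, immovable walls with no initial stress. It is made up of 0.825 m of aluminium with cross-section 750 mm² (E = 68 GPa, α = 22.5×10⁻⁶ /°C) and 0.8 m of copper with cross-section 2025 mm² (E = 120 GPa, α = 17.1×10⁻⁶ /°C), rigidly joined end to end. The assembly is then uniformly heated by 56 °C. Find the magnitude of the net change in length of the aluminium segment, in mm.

Free thermal expansion of the whole bar: Σ αᵢΔT Lᵢ = 22.5×10⁻⁶×56×825 + 17.1×10⁻⁶×56×800 = 1.806 mm.
Since the ends are fixed, an axial force P builds up, equal in every segment, with P · Σ Lᵢ/(AᵢEᵢ) = δ_free.
The series flexibility is Σ Lᵢ/(AᵢEᵢ) = 825/(750×68×10³) + 800/(2025×120×10³) = 1.947×10⁻⁵ mm/N.
Hence P = δ_free / Σ(L/AE) = 1.806/1.947×10⁻⁵ = 92.74 kN (compressive).
For the aluminium segment, free thermal change = 22.5×10⁻⁶×56×825 = 1.039 mm and elastic change from P = 92740×825/(750×68×10³) = 1.5 mm; these oppose, so the net change is 0.461 mm (segment shortens).

|ΔL| ≈ 0.461 mm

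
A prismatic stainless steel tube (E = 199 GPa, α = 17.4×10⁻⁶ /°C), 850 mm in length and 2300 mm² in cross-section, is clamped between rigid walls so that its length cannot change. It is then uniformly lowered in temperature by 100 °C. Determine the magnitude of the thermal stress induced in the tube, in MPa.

σ ≈ 346 MPa (tensile)

Because both ends are immovable the net strain is zero, and the suppressed thermal strain is αΔT = 17.4×10⁻⁶ × 100 = 1740×10⁻⁶.
Hence σ = E·αΔT = 199×10³ × 1740×10⁻⁶ = 346.3 MPa, tensile.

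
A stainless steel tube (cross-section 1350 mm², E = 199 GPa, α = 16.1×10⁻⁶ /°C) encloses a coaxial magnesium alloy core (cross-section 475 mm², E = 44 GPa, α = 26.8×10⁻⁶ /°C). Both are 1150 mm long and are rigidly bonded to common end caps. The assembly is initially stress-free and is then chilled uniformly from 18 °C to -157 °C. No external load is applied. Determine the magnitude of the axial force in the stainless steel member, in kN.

P ≈ 36.3 kN (compressive in the stainless steel)

The magnesium alloy has the larger α, so on cooling it would change length more than the stainless steel if both were free. The rigid plates force a common final length, so the magnesium alloy is put into tension and the stainless steel into compression, with equal and opposite forces P (no external load).
Compatibility of the two members (thermal + elastic change equal): (α₁ − α₂)ΔT = P·[1/(A₁E₁) + 1/(A₂E₂)].
|α₁ − α₂|·ΔT = 10.7×10⁻⁶ × 175 = 0.001872.
1/(A₁E₁) + 1/(A₂E₂) = 1/(1350×199×10³) + 1/(475×44×10³) = 5.157×10⁻⁸ N⁻¹.
P = 0.001872 / 5.157×10⁻⁸ = 36310 N = 36.31 kN.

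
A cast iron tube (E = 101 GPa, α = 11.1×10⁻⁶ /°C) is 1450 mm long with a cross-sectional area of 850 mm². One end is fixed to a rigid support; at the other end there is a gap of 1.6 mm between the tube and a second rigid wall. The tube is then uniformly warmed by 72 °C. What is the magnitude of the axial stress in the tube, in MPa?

σ ≈ 0 MPa

Unrestrained expansion: δ_free = αΔT L = 11.1×10⁻⁶ × 72 × 1450 = 1.159 mm.
This is smaller than the 1.6 mm clearance, so the tube expands freely without reaching the stop — the stress is zero.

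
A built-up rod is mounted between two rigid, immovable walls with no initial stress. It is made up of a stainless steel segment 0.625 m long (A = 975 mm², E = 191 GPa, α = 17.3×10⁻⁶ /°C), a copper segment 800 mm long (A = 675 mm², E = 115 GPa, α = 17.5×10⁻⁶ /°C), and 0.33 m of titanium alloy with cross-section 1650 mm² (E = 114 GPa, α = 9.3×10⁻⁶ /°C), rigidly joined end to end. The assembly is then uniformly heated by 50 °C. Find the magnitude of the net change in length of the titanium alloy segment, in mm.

|ΔL| ≈ 0.00519 mm

If the supports were absent, the total length change would be Σ αᵢΔT Lᵢ = 17.3×10⁻⁶×50×625 + 17.5×10⁻⁶×50×800 + 9.3×10⁻⁶×50×330 = 1.394 mm.
The rigid supports impose zero overall length change; the single axial force P common to all segments must satisfy P Σ Lᵢ/(AᵢEᵢ) = δ_free.
The series flexibility is Σ Lᵢ/(AᵢEᵢ) = 625/(975×191×10³) + 800/(675×115×10³) + 330/(1650×114×10³) = 1.542×10⁻⁵ mm/N.
So P = 1.394 / 1.542×10⁻⁵ = 90.43 kN, compressive.
For the titanium alloy segment, free thermal change = 9.3×10⁻⁶×50×330 = 0.1535 mm and elastic change from P = 90430×330/(1650×114×10³) = 0.1586 mm; these oppose, so the net change is 0.00519 mm (segment shortens).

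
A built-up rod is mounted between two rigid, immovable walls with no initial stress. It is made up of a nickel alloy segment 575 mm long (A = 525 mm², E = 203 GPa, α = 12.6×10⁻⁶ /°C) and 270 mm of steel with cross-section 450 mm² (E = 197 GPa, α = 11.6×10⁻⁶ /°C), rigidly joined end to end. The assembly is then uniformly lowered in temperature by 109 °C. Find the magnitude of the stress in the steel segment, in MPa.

If the supports were absent, the total length change would be Σ αᵢΔT Lᵢ = 12.6×10⁻⁶×109×575 + 11.6×10⁻⁶×109×270 = 1.131 mm.
The walls prevent any net length change, so an axial force P (same in every segment) develops. Compatibility: P · Σ Lᵢ/(AᵢEᵢ) = δ_free.
The series flexibility is Σ Lᵢ/(AᵢEᵢ) = 575/(525×203×10³) + 270/(450×197×10³) = 8.441×10⁻⁶ mm/N.
P = 1.131 / 8.441×10⁻⁶ = 134000 N = 134 kN, tensile.
σ_{steel} = P / A = 134000 / 450 = 297.8 MPa.

σ ≈ 298 MPa (tensile)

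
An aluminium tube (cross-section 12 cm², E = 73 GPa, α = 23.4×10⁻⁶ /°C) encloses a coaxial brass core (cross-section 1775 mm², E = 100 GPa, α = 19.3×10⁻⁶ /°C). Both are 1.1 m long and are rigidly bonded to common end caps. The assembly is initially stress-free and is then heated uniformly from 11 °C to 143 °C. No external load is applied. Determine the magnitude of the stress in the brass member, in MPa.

Both members must finish at the same length. With the larger α, the aluminium tends to over-expand; the plates restrain it, putting the aluminium in compression and the brass in tension. With no external load the two internal forces are equal and opposite, magnitude P.
Setting the final lengths equal and cancelling L: (α₁ − α₂)ΔT = P/(A₁E₁) + P/(A₂E₂).
|α₁ − α₂|·ΔT = 4.1×10⁻⁶ × 132 = 0.0005412.
1/(A₁E₁) + 1/(A₂E₂) = 1/(1200×73×10³) + 1/(1775×100×10³) = 1.705×10⁻⁸ N⁻¹.
So P = 0.0005412 / 1.705×10⁻⁸ = 31.74 kN.
σ_{brass} = P/A₂ = 31740/1775 = 17.88 MPa, tensile.

σ ≈ 17.9 MPa (tensile)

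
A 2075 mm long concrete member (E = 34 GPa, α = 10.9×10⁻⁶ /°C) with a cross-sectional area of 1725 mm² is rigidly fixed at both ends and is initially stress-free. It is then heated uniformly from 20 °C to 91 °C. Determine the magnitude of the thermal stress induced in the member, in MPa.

σ ≈ 26.3 MPa (compressive)

The supports are rigid, so the total axial strain is zero. The restrained thermal strain is ε = αΔT = 10.9×10⁻⁶ × 71 = 773.9×10⁻⁶.
The stress required to suppress this strain is σ = Eε = 34×10³ × 773.9×10⁻⁶ = 26.31 MPa, compressive since the member is trying to expand.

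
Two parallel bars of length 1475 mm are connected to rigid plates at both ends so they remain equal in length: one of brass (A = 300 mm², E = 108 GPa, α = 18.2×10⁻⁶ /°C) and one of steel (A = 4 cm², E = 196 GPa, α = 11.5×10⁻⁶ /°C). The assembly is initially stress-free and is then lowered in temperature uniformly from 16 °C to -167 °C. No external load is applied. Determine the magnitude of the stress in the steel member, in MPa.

The brass has the larger α, so on cooling it would change length more than the steel if both were free. The rigid plates force a common final length, so the brass is put into tension and the steel into compression, with equal and opposite forces P (no external load).
Setting the final lengths equal and cancelling L: (α₁ − α₂)ΔT = P/(A₁E₁) + P/(A₂E₂).
|α₁ − α₂|·ΔT = 6.7×10⁻⁶ × 183 = 0.001226.
1/(A₁E₁) + 1/(A₂E₂) = 1/(300×108×10³) + 1/(400×196×10³) = 4.362×10⁻⁸ N⁻¹.
So P = 0.001226 / 4.362×10⁻⁸ = 28.11 kN.
σ_{steel} = P/A₂ = 28110/400 = 70.27 MPa, compressive.

σ ≈ 70.3 MPa (compressive)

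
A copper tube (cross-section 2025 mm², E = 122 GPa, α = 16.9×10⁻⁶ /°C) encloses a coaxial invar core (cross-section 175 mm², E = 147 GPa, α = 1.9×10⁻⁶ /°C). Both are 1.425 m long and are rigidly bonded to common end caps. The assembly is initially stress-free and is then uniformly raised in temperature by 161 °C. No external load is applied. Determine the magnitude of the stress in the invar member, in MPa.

σ ≈ 322 MPa (tensile)

Both members must finish at the same length. With the larger α, the copper tends to over-expand; the plates restrain it, putting the copper in compression and the invar in tension. With no external load the two internal forces are equal and opposite, magnitude P.
Setting the final lengths equal and cancelling L: (α₁ − α₂)ΔT = P/(A₁E₁) + P/(A₂E₂).
|α₁ − α₂|·ΔT = 15×10⁻⁶ × 161 = 0.002415.
1/(A₁E₁) + 1/(A₂E₂) = 1/(2025×122×10³) + 1/(175×147×10³) = 4.292×10⁻⁸ N⁻¹.
So P = 0.002415 / 4.292×10⁻⁸ = 56.27 kN.
σ_{invar} = P/A₂ = 56270/175 = 321.5 MPa, tensile.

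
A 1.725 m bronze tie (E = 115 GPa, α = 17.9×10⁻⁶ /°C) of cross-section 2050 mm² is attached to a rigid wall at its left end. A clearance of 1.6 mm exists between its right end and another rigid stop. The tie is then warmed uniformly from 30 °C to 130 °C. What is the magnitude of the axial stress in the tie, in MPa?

If the wall were absent the tie would grow by αΔT L = 17.9×10⁻⁶ × 100 × 1725 = 3.088 mm.
The gap closes (δ_free > 1.6 mm) and the wall then resists a further 3.088 − 1.6 = 1.488 mm of expansion.
So σ = E(δ_free − g)/L = 115×10³ × 1.488/1725 = 99.18 MPa.

σ ≈ 99.2 MPa (compressive)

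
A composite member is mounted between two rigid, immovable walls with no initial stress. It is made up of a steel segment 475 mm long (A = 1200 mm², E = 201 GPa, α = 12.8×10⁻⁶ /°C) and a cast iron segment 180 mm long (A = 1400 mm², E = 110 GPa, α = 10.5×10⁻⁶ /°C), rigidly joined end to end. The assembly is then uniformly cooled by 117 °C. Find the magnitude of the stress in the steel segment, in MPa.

If the supports were absent, the total length change would be Σ αᵢΔT Lᵢ = 12.8×10⁻⁶×117×475 + 10.5×10⁻⁶×117×180 = 0.9325 mm.
The rigid supports impose zero overall length change; the single axial force P common to all segments must satisfy P Σ Lᵢ/(AᵢEᵢ) = δ_free.
The series flexibility is Σ Lᵢ/(AᵢEᵢ) = 475/(1200×201×10³) + 180/(1400×110×10³) = 3.138×10⁻⁶ mm/N.
Hence P = δ_free / Σ(L/AE) = 0.9325/3.138×10⁻⁶ = 297.1 kN (tensile).
σ_{steel} = P / A = 297100 / 1200 = 247.6 MPa.

σ ≈ 248 MPa (tensile)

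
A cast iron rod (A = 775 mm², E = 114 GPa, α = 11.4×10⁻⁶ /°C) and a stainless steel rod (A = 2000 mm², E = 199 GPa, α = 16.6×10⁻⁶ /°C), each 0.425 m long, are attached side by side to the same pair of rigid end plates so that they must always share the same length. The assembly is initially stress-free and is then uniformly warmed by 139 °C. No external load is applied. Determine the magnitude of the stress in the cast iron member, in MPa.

Equilibrium of a rigid end plate with no external load gives equal and opposite internal forces ±P in the two members. Since α_{stainless steel} > α_{cast iron}, heating drives the stainless steel into compression and the cast iron into tension.
Equating the net (thermal + elastic) strains gives |α₁ − α₂|·ΔT = P·[1/(A₁E₁) + 1/(A₂E₂)].
|α₁ − α₂|·ΔT = 5.2×10⁻⁶ × 139 = 0.0007228.
1/(A₁E₁) + 1/(A₂E₂) = 1/(775×114×10³) + 1/(2000×199×10³) = 1.383×10⁻⁸ N⁻¹.
So P = 0.0007228 / 1.383×10⁻⁸ = 52.26 kN.
σ_{cast iron} = P/A₁ = 52260/775 = 67.43 MPa, tensile.

σ ≈ 67.4 MPa (tensile)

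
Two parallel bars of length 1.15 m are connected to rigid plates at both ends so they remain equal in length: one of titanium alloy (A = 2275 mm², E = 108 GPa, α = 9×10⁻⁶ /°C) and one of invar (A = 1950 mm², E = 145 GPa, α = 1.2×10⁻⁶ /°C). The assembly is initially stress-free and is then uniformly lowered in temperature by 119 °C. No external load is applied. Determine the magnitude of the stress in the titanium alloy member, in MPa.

σ ≈ 53.6 MPa (tensile)

The titanium alloy has the larger α, so on cooling it would change length more than the invar if both were free. The rigid plates force a common final length, so the titanium alloy is put into tension and the invar into compression, with equal and opposite forces P (no external load).
Compatibility of the two members (thermal + elastic change equal): (α₁ − α₂)ΔT = P·[1/(A₁E₁) + 1/(A₂E₂)].
|α₁ − α₂|·ΔT = 7.8×10⁻⁶ × 119 = 0.0009282.
1/(A₁E₁) + 1/(A₂E₂) = 1/(2275×108×10³) + 1/(1950×145×10³) = 7.607×10⁻⁹ N⁻¹.
P = 0.0009282 / 7.607×10⁻⁹ = 122000 N = 122 kN.
σ_{titanium alloy} = P/A₁ = 122000/2275 = 53.64 MPa, tensile.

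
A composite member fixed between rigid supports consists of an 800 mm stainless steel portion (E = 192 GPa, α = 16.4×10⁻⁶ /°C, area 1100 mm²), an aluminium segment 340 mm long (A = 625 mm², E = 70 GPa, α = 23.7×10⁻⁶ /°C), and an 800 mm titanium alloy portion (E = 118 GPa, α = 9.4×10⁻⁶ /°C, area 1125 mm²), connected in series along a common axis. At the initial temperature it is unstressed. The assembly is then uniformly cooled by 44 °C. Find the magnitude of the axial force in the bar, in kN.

P ≈ 71.8 kN (tensile)

With the walls removed the bar would change length by δ_free = Σ αᵢΔT Lᵢ = 16.4×10⁻⁶×44×800 + 23.7×10⁻⁶×44×340 + 9.4×10⁻⁶×44×800 = 1.263 mm.
The walls prevent any net length change, so an axial force P (same in every segment) develops. Compatibility: P · Σ Lᵢ/(AᵢEᵢ) = δ_free.
The series flexibility is Σ Lᵢ/(AᵢEᵢ) = 800/(1100×192×10³) + 340/(625×70×10³) + 800/(1125×118×10³) = 1.759×10⁻⁵ mm/N.
Hence P = δ_free / Σ(L/AE) = 1.263/1.759×10⁻⁵ = 71.8 kN (tensile).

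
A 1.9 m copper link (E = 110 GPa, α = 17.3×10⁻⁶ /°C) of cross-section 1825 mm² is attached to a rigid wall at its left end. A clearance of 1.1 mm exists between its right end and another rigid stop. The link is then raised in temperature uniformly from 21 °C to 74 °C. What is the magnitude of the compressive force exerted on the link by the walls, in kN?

P ≈ 67.8 kN

Unrestrained expansion: δ_free = αΔT L = 17.3×10⁻⁶ × 53 × 1900 = 1.742 mm.
The gap closes (δ_free > 1.1 mm) and the wall then resists a further 1.742 − 1.1 = 0.6421 mm of expansion.
That suppressed elongation corresponds to σ = E·Δ/L = 110×10³ × 0.6421/1900 = 37.17 MPa.
P = σA = 37.17 × 1825 = 67.84 kN.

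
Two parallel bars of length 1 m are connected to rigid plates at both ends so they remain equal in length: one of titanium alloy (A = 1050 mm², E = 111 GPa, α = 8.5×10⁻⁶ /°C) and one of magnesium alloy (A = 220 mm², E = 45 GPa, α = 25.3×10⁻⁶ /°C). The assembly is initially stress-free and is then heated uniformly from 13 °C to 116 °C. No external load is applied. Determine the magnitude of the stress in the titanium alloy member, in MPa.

Equilibrium of a rigid end plate with no external load gives equal and opposite internal forces ±P in the two members. Since α_{magnesium alloy} > α_{titanium alloy}, heating drives the magnesium alloy into compression and the titanium alloy into tension.
Equating the net (thermal + elastic) strains gives |α₁ − α₂|·ΔT = P·[1/(A₁E₁) + 1/(A₂E₂)].
|α₁ − α₂|·ΔT = 16.8×10⁻⁶ × 103 = 0.00173.
1/(A₁E₁) + 1/(A₂E₂) = 1/(1050×111×10³) + 1/(220×45×10³) = 1.096×10⁻⁷ N⁻¹.
So P = 0.00173 / 1.096×10⁻⁷ = 15.79 kN.
σ_{titanium alloy} = P/A₁ = 15790/1050 = 15.04 MPa, tensile.

σ ≈ 15 MPa (tensile)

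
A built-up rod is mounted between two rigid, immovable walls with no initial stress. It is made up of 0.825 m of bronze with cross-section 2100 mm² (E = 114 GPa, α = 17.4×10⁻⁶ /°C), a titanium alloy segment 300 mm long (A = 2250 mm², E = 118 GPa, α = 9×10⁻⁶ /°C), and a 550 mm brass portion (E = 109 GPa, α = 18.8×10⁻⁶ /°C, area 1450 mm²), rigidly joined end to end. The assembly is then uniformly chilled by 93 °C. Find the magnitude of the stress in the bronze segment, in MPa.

σ ≈ 151 MPa (tensile)

Free thermal contraction of the whole bar: Σ αᵢΔT Lᵢ = 17.4×10⁻⁶×93×825 + 9×10⁻⁶×93×300 + 18.8×10⁻⁶×93×550 = 2.548 mm.
Since the ends are fixed, an axial force P builds up, equal in every segment, with P · Σ Lᵢ/(AᵢEᵢ) = δ_free.
The series flexibility is Σ Lᵢ/(AᵢEᵢ) = 825/(2100×114×10³) + 300/(2250×118×10³) + 550/(1450×109×10³) = 8.056×10⁻⁶ mm/N.
P = 2.548 / 8.056×10⁻⁶ = 316300 N = 316.3 kN, tensile.
σ_{bronze} = P / A = 316300 / 2100 = 150.6 MPa.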